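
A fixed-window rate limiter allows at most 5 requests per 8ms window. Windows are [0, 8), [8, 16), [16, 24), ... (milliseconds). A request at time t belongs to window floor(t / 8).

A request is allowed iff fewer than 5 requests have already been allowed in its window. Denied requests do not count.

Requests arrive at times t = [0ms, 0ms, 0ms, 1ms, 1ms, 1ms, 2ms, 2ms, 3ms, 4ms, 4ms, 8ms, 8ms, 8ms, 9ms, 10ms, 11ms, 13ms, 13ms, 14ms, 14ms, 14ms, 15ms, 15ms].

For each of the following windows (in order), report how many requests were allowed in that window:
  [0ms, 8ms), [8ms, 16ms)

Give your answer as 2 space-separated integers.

Processing requests:
  req#1 t=0ms (window 0): ALLOW
  req#2 t=0ms (window 0): ALLOW
  req#3 t=0ms (window 0): ALLOW
  req#4 t=1ms (window 0): ALLOW
  req#5 t=1ms (window 0): ALLOW
  req#6 t=1ms (window 0): DENY
  req#7 t=2ms (window 0): DENY
  req#8 t=2ms (window 0): DENY
  req#9 t=3ms (window 0): DENY
  req#10 t=4ms (window 0): DENY
  req#11 t=4ms (window 0): DENY
  req#12 t=8ms (window 1): ALLOW
  req#13 t=8ms (window 1): ALLOW
  req#14 t=8ms (window 1): ALLOW
  req#15 t=9ms (window 1): ALLOW
  req#16 t=10ms (window 1): ALLOW
  req#17 t=11ms (window 1): DENY
  req#18 t=13ms (window 1): DENY
  req#19 t=13ms (window 1): DENY
  req#20 t=14ms (window 1): DENY
  req#21 t=14ms (window 1): DENY
  req#22 t=14ms (window 1): DENY
  req#23 t=15ms (window 1): DENY
  req#24 t=15ms (window 1): DENY

Allowed counts by window: 5 5

Answer: 5 5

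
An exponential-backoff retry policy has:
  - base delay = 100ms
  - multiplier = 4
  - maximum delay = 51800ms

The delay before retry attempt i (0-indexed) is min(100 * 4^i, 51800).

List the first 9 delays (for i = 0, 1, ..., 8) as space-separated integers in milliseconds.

Answer: 100 400 1600 6400 25600 51800 51800 51800 51800

Derivation:
Computing each delay:
  i=0: min(100*4^0, 51800) = 100
  i=1: min(100*4^1, 51800) = 400
  i=2: min(100*4^2, 51800) = 1600
  i=3: min(100*4^3, 51800) = 6400
  i=4: min(100*4^4, 51800) = 25600
  i=5: min(100*4^5, 51800) = 51800
  i=6: min(100*4^6, 51800) = 51800
  i=7: min(100*4^7, 51800) = 51800
  i=8: min(100*4^8, 51800) = 51800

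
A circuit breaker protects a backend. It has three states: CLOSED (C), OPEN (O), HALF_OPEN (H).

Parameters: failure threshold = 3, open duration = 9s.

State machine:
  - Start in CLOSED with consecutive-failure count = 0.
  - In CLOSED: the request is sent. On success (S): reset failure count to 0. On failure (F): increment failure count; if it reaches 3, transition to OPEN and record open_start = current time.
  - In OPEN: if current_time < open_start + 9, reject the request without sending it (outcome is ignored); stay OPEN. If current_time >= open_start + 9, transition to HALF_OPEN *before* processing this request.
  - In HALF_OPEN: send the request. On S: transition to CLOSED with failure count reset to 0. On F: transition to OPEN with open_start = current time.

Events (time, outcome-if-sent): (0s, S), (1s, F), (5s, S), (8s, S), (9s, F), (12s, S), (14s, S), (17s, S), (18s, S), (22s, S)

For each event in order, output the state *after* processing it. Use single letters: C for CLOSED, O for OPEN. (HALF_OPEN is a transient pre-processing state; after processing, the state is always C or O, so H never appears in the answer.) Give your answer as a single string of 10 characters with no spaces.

State after each event:
  event#1 t=0s outcome=S: state=CLOSED
  event#2 t=1s outcome=F: state=CLOSED
  event#3 t=5s outcome=S: state=CLOSED
  event#4 t=8s outcome=S: state=CLOSED
  event#5 t=9s outcome=F: state=CLOSED
  event#6 t=12s outcome=S: state=CLOSED
  event#7 t=14s outcome=S: state=CLOSED
  event#8 t=17s outcome=S: state=CLOSED
  event#9 t=18s outcome=S: state=CLOSED
  event#10 t=22s outcome=S: state=CLOSED

Answer: CCCCCCCCCC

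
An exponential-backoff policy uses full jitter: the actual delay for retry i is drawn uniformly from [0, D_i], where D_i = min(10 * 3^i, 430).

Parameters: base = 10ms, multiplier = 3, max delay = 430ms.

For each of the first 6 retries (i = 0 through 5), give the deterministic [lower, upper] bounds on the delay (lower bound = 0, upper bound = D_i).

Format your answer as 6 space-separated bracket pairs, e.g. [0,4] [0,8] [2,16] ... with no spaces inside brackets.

Answer: [0,10] [0,30] [0,90] [0,270] [0,430] [0,430]

Derivation:
Computing bounds per retry:
  i=0: D_i=min(10*3^0,430)=10, bounds=[0,10]
  i=1: D_i=min(10*3^1,430)=30, bounds=[0,30]
  i=2: D_i=min(10*3^2,430)=90, bounds=[0,90]
  i=3: D_i=min(10*3^3,430)=270, bounds=[0,270]
  i=4: D_i=min(10*3^4,430)=430, bounds=[0,430]
  i=5: D_i=min(10*3^5,430)=430, bounds=[0,430]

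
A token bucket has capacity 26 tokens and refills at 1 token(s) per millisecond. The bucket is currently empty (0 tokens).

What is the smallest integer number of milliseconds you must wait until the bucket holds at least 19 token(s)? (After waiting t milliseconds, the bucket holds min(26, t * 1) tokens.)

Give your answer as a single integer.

Need t * 1 >= 19, so t >= 19/1.
Smallest integer t = ceil(19/1) = 19.

Answer: 19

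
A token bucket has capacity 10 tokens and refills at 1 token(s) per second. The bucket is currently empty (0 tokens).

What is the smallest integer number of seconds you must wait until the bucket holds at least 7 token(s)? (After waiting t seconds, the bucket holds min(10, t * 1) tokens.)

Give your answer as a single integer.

Need t * 1 >= 7, so t >= 7/1.
Smallest integer t = ceil(7/1) = 7.

Answer: 7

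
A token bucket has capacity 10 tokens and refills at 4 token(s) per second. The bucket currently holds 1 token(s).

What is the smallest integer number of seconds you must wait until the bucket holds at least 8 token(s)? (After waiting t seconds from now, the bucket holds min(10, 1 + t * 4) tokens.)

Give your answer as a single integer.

Need 1 + t * 4 >= 8, so t >= 7/4.
Smallest integer t = ceil(7/4) = 2.

Answer: 2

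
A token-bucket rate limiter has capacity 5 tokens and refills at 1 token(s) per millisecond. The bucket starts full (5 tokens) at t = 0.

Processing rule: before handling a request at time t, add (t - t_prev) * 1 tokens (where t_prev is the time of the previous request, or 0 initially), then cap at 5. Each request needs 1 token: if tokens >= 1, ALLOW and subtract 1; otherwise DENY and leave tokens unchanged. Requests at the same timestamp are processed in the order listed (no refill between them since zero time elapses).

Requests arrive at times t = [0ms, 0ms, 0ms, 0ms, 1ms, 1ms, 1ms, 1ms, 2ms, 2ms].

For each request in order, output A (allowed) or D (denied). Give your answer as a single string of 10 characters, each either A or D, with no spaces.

Simulating step by step:
  req#1 t=0ms: ALLOW
  req#2 t=0ms: ALLOW
  req#3 t=0ms: ALLOW
  req#4 t=0ms: ALLOW
  req#5 t=1ms: ALLOW
  req#6 t=1ms: ALLOW
  req#7 t=1ms: DENY
  req#8 t=1ms: DENY
  req#9 t=2ms: ALLOW
  req#10 t=2ms: DENY

Answer: AAAAAADDAD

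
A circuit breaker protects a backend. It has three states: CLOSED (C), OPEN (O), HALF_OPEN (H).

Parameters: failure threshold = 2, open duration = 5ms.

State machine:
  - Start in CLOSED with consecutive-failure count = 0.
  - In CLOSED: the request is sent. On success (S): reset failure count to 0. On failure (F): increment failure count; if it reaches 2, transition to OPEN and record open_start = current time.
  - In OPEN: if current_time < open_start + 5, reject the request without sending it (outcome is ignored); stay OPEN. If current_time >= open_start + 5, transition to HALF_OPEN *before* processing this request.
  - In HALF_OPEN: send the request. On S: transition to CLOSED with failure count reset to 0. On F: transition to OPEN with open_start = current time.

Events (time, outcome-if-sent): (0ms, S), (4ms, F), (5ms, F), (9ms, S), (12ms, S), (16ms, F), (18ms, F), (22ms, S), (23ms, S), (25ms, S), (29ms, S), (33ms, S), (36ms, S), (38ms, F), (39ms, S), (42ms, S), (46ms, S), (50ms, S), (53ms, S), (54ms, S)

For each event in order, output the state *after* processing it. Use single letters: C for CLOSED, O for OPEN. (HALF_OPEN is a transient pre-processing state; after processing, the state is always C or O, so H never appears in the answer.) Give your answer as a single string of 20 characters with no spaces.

Answer: CCOOCCOOCCCCCCCCCCCC

Derivation:
State after each event:
  event#1 t=0ms outcome=S: state=CLOSED
  event#2 t=4ms outcome=F: state=CLOSED
  event#3 t=5ms outcome=F: state=OPEN
  event#4 t=9ms outcome=S: state=OPEN
  event#5 t=12ms outcome=S: state=CLOSED
  event#6 t=16ms outcome=F: state=CLOSED
  event#7 t=18ms outcome=F: state=OPEN
  event#8 t=22ms outcome=S: state=OPEN
  event#9 t=23ms outcome=S: state=CLOSED
  event#10 t=25ms outcome=S: state=CLOSED
  event#11 t=29ms outcome=S: state=CLOSED
  event#12 t=33ms outcome=S: state=CLOSED
  event#13 t=36ms outcome=S: state=CLOSED
  event#14 t=38ms outcome=F: state=CLOSED
  event#15 t=39ms outcome=S: state=CLOSED
  event#16 t=42ms outcome=S: state=CLOSED
  event#17 t=46ms outcome=S: state=CLOSED
  event#18 t=50ms outcome=S: state=CLOSED
  event#19 t=53ms outcome=S: state=CLOSED
  event#20 t=54ms outcome=S: state=CLOSED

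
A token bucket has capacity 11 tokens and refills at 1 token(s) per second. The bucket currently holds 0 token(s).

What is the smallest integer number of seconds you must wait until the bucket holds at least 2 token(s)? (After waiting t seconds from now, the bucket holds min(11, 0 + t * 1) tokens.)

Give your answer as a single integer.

Need 0 + t * 1 >= 2, so t >= 2/1.
Smallest integer t = ceil(2/1) = 2.

Answer: 2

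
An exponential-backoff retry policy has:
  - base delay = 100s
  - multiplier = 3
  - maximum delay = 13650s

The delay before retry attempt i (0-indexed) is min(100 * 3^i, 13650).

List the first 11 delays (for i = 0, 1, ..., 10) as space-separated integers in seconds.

Answer: 100 300 900 2700 8100 13650 13650 13650 13650 13650 13650

Derivation:
Computing each delay:
  i=0: min(100*3^0, 13650) = 100
  i=1: min(100*3^1, 13650) = 300
  i=2: min(100*3^2, 13650) = 900
  i=3: min(100*3^3, 13650) = 2700
  i=4: min(100*3^4, 13650) = 8100
  i=5: min(100*3^5, 13650) = 13650
  i=6: min(100*3^6, 13650) = 13650
  i=7: min(100*3^7, 13650) = 13650
  i=8: min(100*3^8, 13650) = 13650
  i=9: min(100*3^9, 13650) = 13650
  i=10: min(100*3^10, 13650) = 13650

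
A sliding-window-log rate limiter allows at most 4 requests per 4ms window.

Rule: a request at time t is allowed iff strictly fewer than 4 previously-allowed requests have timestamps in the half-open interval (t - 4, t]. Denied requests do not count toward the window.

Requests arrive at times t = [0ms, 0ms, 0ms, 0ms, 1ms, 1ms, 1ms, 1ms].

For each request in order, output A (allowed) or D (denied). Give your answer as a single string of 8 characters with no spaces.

Answer: AAAADDDD

Derivation:
Tracking allowed requests in the window:
  req#1 t=0ms: ALLOW
  req#2 t=0ms: ALLOW
  req#3 t=0ms: ALLOW
  req#4 t=0ms: ALLOW
  req#5 t=1ms: DENY
  req#6 t=1ms: DENY
  req#7 t=1ms: DENY
  req#8 t=1ms: DENY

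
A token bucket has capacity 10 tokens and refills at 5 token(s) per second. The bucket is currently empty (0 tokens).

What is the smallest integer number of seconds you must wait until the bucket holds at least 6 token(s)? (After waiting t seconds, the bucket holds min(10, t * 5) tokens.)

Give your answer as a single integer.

Answer: 2

Derivation:
Need t * 5 >= 6, so t >= 6/5.
Smallest integer t = ceil(6/5) = 2.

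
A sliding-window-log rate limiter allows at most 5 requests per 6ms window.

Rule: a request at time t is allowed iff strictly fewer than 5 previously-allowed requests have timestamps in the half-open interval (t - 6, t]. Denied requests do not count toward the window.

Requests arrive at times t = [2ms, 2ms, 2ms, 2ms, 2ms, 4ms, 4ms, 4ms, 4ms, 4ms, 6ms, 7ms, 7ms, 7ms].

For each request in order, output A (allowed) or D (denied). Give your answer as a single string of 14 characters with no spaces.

Tracking allowed requests in the window:
  req#1 t=2ms: ALLOW
  req#2 t=2ms: ALLOW
  req#3 t=2ms: ALLOW
  req#4 t=2ms: ALLOW
  req#5 t=2ms: ALLOW
  req#6 t=4ms: DENY
  req#7 t=4ms: DENY
  req#8 t=4ms: DENY
  req#9 t=4ms: DENY
  req#10 t=4ms: DENY
  req#11 t=6ms: DENY
  req#12 t=7ms: DENY
  req#13 t=7ms: DENY
  req#14 t=7ms: DENY

Answer: AAAAADDDDDDDDD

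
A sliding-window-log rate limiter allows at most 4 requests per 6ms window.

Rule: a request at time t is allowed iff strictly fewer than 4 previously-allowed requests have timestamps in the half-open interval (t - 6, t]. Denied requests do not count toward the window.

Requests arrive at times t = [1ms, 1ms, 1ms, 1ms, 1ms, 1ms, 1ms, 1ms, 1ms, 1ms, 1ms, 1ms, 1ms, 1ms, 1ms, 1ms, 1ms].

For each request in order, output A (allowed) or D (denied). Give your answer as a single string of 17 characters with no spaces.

Answer: AAAADDDDDDDDDDDDD

Derivation:
Tracking allowed requests in the window:
  req#1 t=1ms: ALLOW
  req#2 t=1ms: ALLOW
  req#3 t=1ms: ALLOW
  req#4 t=1ms: ALLOW
  req#5 t=1ms: DENY
  req#6 t=1ms: DENY
  req#7 t=1ms: DENY
  req#8 t=1ms: DENY
  req#9 t=1ms: DENY
  req#10 t=1ms: DENY
  req#11 t=1ms: DENY
  req#12 t=1ms: DENY
  req#13 t=1ms: DENY
  req#14 t=1ms: DENY
  req#15 t=1ms: DENY
  req#16 t=1ms: DENY
  req#17 t=1ms: DENY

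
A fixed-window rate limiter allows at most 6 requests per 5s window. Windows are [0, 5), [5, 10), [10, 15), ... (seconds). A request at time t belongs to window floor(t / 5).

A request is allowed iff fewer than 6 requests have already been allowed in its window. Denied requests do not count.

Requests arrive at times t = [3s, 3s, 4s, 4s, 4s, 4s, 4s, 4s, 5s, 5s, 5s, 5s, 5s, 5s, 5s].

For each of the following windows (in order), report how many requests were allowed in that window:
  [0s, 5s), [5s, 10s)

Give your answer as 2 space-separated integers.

Answer: 6 6

Derivation:
Processing requests:
  req#1 t=3s (window 0): ALLOW
  req#2 t=3s (window 0): ALLOW
  req#3 t=4s (window 0): ALLOW
  req#4 t=4s (window 0): ALLOW
  req#5 t=4s (window 0): ALLOW
  req#6 t=4s (window 0): ALLOW
  req#7 t=4s (window 0): DENY
  req#8 t=4s (window 0): DENY
  req#9 t=5s (window 1): ALLOW
  req#10 t=5s (window 1): ALLOW
  req#11 t=5s (window 1): ALLOW
  req#12 t=5s (window 1): ALLOW
  req#13 t=5s (window 1): ALLOW
  req#14 t=5s (window 1): ALLOW
  req#15 t=5s (window 1): DENY

Allowed counts by window: 6 6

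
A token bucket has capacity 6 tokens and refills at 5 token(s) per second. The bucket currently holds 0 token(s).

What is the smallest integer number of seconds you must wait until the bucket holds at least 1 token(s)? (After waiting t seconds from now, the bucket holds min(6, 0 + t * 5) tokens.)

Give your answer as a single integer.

Answer: 1

Derivation:
Need 0 + t * 5 >= 1, so t >= 1/5.
Smallest integer t = ceil(1/5) = 1.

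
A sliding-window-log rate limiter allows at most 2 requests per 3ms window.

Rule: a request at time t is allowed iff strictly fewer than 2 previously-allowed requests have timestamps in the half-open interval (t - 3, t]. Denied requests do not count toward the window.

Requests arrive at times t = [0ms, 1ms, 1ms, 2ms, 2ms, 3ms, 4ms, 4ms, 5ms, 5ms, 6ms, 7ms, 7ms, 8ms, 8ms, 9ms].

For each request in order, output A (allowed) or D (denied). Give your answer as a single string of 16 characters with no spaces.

Answer: AADDDAADDDAADDDA

Derivation:
Tracking allowed requests in the window:
  req#1 t=0ms: ALLOW
  req#2 t=1ms: ALLOW
  req#3 t=1ms: DENY
  req#4 t=2ms: DENY
  req#5 t=2ms: DENY
  req#6 t=3ms: ALLOW
  req#7 t=4ms: ALLOW
  req#8 t=4ms: DENY
  req#9 t=5ms: DENY
  req#10 t=5ms: DENY
  req#11 t=6ms: ALLOW
  req#12 t=7ms: ALLOW
  req#13 t=7ms: DENY
  req#14 t=8ms: DENY
  req#15 t=8ms: DENY
  req#16 t=9ms: ALLOW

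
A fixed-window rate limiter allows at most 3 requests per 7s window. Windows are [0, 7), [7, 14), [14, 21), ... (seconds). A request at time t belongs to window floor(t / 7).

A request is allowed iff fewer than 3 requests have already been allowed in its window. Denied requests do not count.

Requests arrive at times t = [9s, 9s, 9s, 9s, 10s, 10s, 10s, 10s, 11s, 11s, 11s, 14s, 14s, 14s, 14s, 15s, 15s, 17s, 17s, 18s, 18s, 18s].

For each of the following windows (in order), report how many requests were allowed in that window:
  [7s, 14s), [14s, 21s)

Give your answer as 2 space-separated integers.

Processing requests:
  req#1 t=9s (window 1): ALLOW
  req#2 t=9s (window 1): ALLOW
  req#3 t=9s (window 1): ALLOW
  req#4 t=9s (window 1): DENY
  req#5 t=10s (window 1): DENY
  req#6 t=10s (window 1): DENY
  req#7 t=10s (window 1): DENY
  req#8 t=10s (window 1): DENY
  req#9 t=11s (window 1): DENY
  req#10 t=11s (window 1): DENY
  req#11 t=11s (window 1): DENY
  req#12 t=14s (window 2): ALLOW
  req#13 t=14s (window 2): ALLOW
  req#14 t=14s (window 2): ALLOW
  req#15 t=14s (window 2): DENY
  req#16 t=15s (window 2): DENY
  req#17 t=15s (window 2): DENY
  req#18 t=17s (window 2): DENY
  req#19 t=17s (window 2): DENY
  req#20 t=18s (window 2): DENY
  req#21 t=18s (window 2): DENY
  req#22 t=18s (window 2): DENY

Allowed counts by window: 3 3

Answer: 3 3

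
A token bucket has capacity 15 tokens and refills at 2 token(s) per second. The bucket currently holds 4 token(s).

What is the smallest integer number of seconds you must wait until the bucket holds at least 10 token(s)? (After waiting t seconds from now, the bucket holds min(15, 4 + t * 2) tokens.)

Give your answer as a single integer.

Need 4 + t * 2 >= 10, so t >= 6/2.
Smallest integer t = ceil(6/2) = 3.

Answer: 3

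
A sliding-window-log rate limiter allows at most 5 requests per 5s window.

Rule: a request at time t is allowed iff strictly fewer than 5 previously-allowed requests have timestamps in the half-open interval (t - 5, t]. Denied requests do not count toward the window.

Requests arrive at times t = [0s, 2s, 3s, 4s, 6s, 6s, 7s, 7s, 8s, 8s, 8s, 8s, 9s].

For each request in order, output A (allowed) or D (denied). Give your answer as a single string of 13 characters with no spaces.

Answer: AAAAAAADADDDA

Derivation:
Tracking allowed requests in the window:
  req#1 t=0s: ALLOW
  req#2 t=2s: ALLOW
  req#3 t=3s: ALLOW
  req#4 t=4s: ALLOW
  req#5 t=6s: ALLOW
  req#6 t=6s: ALLOW
  req#7 t=7s: ALLOW
  req#8 t=7s: DENY
  req#9 t=8s: ALLOW
  req#10 t=8s: DENY
  req#11 t=8s: DENY
  req#12 t=8s: DENY
  req#13 t=9s: ALLOW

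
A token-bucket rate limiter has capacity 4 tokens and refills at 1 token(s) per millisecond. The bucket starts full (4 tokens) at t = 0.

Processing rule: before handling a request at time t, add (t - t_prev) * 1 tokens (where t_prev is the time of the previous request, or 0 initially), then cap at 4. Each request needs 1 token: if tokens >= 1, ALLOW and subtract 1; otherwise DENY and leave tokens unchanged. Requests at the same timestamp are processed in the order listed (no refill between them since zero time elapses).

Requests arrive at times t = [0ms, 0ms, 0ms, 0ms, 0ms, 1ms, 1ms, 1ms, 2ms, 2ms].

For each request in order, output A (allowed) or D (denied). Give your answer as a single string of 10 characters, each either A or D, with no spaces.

Simulating step by step:
  req#1 t=0ms: ALLOW
  req#2 t=0ms: ALLOW
  req#3 t=0ms: ALLOW
  req#4 t=0ms: ALLOW
  req#5 t=0ms: DENY
  req#6 t=1ms: ALLOW
  req#7 t=1ms: DENY
  req#8 t=1ms: DENY
  req#9 t=2ms: ALLOW
  req#10 t=2ms: DENY

Answer: AAAADADDAD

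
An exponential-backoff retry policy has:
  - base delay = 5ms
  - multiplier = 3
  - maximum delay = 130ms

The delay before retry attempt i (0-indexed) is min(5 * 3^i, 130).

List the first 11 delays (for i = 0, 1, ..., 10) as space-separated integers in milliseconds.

Answer: 5 15 45 130 130 130 130 130 130 130 130

Derivation:
Computing each delay:
  i=0: min(5*3^0, 130) = 5
  i=1: min(5*3^1, 130) = 15
  i=2: min(5*3^2, 130) = 45
  i=3: min(5*3^3, 130) = 130
  i=4: min(5*3^4, 130) = 130
  i=5: min(5*3^5, 130) = 130
  i=6: min(5*3^6, 130) = 130
  i=7: min(5*3^7, 130) = 130
  i=8: min(5*3^8, 130) = 130
  i=9: min(5*3^9, 130) = 130
  i=10: min(5*3^10, 130) = 130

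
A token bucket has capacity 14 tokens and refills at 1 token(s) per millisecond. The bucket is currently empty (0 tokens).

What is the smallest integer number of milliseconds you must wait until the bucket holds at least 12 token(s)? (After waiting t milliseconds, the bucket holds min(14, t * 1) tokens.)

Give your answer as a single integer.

Answer: 12

Derivation:
Need t * 1 >= 12, so t >= 12/1.
Smallest integer t = ceil(12/1) = 12.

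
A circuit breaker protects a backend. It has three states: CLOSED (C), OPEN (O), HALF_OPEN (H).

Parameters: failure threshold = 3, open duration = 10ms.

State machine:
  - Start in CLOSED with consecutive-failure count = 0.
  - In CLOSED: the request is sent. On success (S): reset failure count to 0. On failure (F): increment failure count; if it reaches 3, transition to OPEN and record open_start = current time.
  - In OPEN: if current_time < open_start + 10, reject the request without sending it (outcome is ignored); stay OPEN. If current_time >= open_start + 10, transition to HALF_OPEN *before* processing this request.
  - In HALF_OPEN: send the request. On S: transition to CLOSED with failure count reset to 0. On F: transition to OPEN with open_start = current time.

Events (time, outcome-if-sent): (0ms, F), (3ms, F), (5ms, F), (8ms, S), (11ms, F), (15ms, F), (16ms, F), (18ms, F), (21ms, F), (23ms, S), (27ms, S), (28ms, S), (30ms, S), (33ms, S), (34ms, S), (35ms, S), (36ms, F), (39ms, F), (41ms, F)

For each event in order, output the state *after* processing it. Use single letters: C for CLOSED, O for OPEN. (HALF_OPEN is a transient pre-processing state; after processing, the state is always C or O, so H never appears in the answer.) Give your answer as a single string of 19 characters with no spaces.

Answer: CCOOOOOOOOCCCCCCCCO

Derivation:
State after each event:
  event#1 t=0ms outcome=F: state=CLOSED
  event#2 t=3ms outcome=F: state=CLOSED
  event#3 t=5ms outcome=F: state=OPEN
  event#4 t=8ms outcome=S: state=OPEN
  event#5 t=11ms outcome=F: state=OPEN
  event#6 t=15ms outcome=F: state=OPEN
  event#7 t=16ms outcome=F: state=OPEN
  event#8 t=18ms outcome=F: state=OPEN
  event#9 t=21ms outcome=F: state=OPEN
  event#10 t=23ms outcome=S: state=OPEN
  event#11 t=27ms outcome=S: state=CLOSED
  event#12 t=28ms outcome=S: state=CLOSED
  event#13 t=30ms outcome=S: state=CLOSED
  event#14 t=33ms outcome=S: state=CLOSED
  event#15 t=34ms outcome=S: state=CLOSED
  event#16 t=35ms outcome=S: state=CLOSED
  event#17 t=36ms outcome=F: state=CLOSED
  event#18 t=39ms outcome=F: state=CLOSED
  event#19 t=41ms outcome=F: state=OPEN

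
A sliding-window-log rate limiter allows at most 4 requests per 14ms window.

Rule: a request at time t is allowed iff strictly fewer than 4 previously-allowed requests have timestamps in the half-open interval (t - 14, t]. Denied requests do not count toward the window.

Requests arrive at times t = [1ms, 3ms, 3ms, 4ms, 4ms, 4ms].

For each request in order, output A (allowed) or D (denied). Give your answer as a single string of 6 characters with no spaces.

Tracking allowed requests in the window:
  req#1 t=1ms: ALLOW
  req#2 t=3ms: ALLOW
  req#3 t=3ms: ALLOW
  req#4 t=4ms: ALLOW
  req#5 t=4ms: DENY
  req#6 t=4ms: DENY

Answer: AAAADD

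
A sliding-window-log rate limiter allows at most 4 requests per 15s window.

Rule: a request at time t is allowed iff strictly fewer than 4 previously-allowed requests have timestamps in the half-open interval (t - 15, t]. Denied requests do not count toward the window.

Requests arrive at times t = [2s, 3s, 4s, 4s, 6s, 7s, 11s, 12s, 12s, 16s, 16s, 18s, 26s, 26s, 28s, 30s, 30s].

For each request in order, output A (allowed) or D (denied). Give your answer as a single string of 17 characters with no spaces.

Tracking allowed requests in the window:
  req#1 t=2s: ALLOW
  req#2 t=3s: ALLOW
  req#3 t=4s: ALLOW
  req#4 t=4s: ALLOW
  req#5 t=6s: DENY
  req#6 t=7s: DENY
  req#7 t=11s: DENY
  req#8 t=12s: DENY
  req#9 t=12s: DENY
  req#10 t=16s: DENY
  req#11 t=16s: DENY
  req#12 t=18s: ALLOW
  req#13 t=26s: ALLOW
  req#14 t=26s: ALLOW
  req#15 t=28s: ALLOW
  req#16 t=30s: DENY
  req#17 t=30s: DENY

Answer: AAAADDDDDDDAAAADD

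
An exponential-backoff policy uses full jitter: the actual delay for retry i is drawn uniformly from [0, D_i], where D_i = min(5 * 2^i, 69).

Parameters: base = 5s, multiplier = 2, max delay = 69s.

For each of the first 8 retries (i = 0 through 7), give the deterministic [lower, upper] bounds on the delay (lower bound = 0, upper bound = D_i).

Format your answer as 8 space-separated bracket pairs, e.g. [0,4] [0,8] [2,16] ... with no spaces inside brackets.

Answer: [0,5] [0,10] [0,20] [0,40] [0,69] [0,69] [0,69] [0,69]

Derivation:
Computing bounds per retry:
  i=0: D_i=min(5*2^0,69)=5, bounds=[0,5]
  i=1: D_i=min(5*2^1,69)=10, bounds=[0,10]
  i=2: D_i=min(5*2^2,69)=20, bounds=[0,20]
  i=3: D_i=min(5*2^3,69)=40, bounds=[0,40]
  i=4: D_i=min(5*2^4,69)=69, bounds=[0,69]
  i=5: D_i=min(5*2^5,69)=69, bounds=[0,69]
  i=6: D_i=min(5*2^6,69)=69, bounds=[0,69]
  i=7: D_i=min(5*2^7,69)=69, bounds=[0,69]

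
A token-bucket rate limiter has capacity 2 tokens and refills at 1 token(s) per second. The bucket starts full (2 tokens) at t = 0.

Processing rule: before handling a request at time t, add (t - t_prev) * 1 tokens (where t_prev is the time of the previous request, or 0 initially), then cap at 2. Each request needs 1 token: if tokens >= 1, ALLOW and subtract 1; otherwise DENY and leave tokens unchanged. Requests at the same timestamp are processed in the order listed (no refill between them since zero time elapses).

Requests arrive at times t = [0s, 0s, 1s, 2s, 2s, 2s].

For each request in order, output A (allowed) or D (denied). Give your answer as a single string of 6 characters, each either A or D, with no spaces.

Simulating step by step:
  req#1 t=0s: ALLOW
  req#2 t=0s: ALLOW
  req#3 t=1s: ALLOW
  req#4 t=2s: ALLOW
  req#5 t=2s: DENY
  req#6 t=2s: DENY

Answer: AAAADD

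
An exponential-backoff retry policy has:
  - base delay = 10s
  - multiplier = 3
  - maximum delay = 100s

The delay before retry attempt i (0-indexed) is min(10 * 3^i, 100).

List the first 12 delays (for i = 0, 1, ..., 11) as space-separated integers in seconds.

Answer: 10 30 90 100 100 100 100 100 100 100 100 100

Derivation:
Computing each delay:
  i=0: min(10*3^0, 100) = 10
  i=1: min(10*3^1, 100) = 30
  i=2: min(10*3^2, 100) = 90
  i=3: min(10*3^3, 100) = 100
  i=4: min(10*3^4, 100) = 100
  i=5: min(10*3^5, 100) = 100
  i=6: min(10*3^6, 100) = 100
  i=7: min(10*3^7, 100) = 100
  i=8: min(10*3^8, 100) = 100
  i=9: min(10*3^9, 100) = 100
  i=10: min(10*3^10, 100) = 100
  i=11: min(10*3^11, 100) = 100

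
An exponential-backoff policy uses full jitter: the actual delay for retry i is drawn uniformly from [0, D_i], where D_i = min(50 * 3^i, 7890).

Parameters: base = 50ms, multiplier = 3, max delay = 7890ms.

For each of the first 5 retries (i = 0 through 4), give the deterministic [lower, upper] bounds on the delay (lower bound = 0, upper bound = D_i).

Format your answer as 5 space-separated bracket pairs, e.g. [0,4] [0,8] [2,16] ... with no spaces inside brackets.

Computing bounds per retry:
  i=0: D_i=min(50*3^0,7890)=50, bounds=[0,50]
  i=1: D_i=min(50*3^1,7890)=150, bounds=[0,150]
  i=2: D_i=min(50*3^2,7890)=450, bounds=[0,450]
  i=3: D_i=min(50*3^3,7890)=1350, bounds=[0,1350]
  i=4: D_i=min(50*3^4,7890)=4050, bounds=[0,4050]

Answer: [0,50] [0,150] [0,450] [0,1350] [0,4050]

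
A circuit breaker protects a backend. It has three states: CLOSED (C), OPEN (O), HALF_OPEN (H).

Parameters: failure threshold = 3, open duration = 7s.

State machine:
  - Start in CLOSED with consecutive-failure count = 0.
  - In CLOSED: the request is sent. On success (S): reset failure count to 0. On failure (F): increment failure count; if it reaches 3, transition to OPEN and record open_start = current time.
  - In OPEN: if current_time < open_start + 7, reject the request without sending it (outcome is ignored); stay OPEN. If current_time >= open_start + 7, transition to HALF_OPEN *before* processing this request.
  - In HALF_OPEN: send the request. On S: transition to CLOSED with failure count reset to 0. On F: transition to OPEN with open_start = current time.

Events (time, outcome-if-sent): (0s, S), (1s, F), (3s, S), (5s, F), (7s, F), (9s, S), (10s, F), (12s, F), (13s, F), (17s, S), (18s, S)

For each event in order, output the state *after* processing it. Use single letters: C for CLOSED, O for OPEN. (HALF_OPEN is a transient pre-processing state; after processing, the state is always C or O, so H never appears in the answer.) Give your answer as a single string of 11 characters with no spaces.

State after each event:
  event#1 t=0s outcome=S: state=CLOSED
  event#2 t=1s outcome=F: state=CLOSED
  event#3 t=3s outcome=S: state=CLOSED
  event#4 t=5s outcome=F: state=CLOSED
  event#5 t=7s outcome=F: state=CLOSED
  event#6 t=9s outcome=S: state=CLOSED
  event#7 t=10s outcome=F: state=CLOSED
  event#8 t=12s outcome=F: state=CLOSED
  event#9 t=13s outcome=F: state=OPEN
  event#10 t=17s outcome=S: state=OPEN
  event#11 t=18s outcome=S: state=OPEN

Answer: CCCCCCCCOOO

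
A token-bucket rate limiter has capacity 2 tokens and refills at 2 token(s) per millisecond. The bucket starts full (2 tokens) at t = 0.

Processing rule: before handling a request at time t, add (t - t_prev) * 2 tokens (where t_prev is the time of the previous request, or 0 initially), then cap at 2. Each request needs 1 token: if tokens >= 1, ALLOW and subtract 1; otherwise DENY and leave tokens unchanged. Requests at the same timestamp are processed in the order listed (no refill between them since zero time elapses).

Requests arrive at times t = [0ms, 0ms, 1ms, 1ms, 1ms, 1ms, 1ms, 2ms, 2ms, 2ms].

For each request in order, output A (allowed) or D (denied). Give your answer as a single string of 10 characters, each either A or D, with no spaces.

Answer: AAAADDDAAD

Derivation:
Simulating step by step:
  req#1 t=0ms: ALLOW
  req#2 t=0ms: ALLOW
  req#3 t=1ms: ALLOW
  req#4 t=1ms: ALLOW
  req#5 t=1ms: DENY
  req#6 t=1ms: DENY
  req#7 t=1ms: DENY
  req#8 t=2ms: ALLOW
  req#9 t=2ms: ALLOW
  req#10 t=2ms: DENY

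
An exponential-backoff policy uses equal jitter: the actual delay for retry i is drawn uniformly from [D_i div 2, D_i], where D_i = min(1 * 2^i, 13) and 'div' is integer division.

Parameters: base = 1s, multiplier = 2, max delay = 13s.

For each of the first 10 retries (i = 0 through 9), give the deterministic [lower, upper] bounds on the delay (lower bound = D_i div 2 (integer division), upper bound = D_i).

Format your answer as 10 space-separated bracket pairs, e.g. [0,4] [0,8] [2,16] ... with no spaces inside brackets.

Answer: [0,1] [1,2] [2,4] [4,8] [6,13] [6,13] [6,13] [6,13] [6,13] [6,13]

Derivation:
Computing bounds per retry:
  i=0: D_i=min(1*2^0,13)=1, bounds=[0,1]
  i=1: D_i=min(1*2^1,13)=2, bounds=[1,2]
  i=2: D_i=min(1*2^2,13)=4, bounds=[2,4]
  i=3: D_i=min(1*2^3,13)=8, bounds=[4,8]
  i=4: D_i=min(1*2^4,13)=13, bounds=[6,13]
  i=5: D_i=min(1*2^5,13)=13, bounds=[6,13]
  i=6: D_i=min(1*2^6,13)=13, bounds=[6,13]
  i=7: D_i=min(1*2^7,13)=13, bounds=[6,13]
  i=8: D_i=min(1*2^8,13)=13, bounds=[6,13]
  i=9: D_i=min(1*2^9,13)=13, bounds=[6,13]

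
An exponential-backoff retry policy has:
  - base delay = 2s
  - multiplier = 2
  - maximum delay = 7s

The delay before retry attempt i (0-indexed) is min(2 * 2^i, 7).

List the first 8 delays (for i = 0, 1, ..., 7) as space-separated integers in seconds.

Answer: 2 4 7 7 7 7 7 7

Derivation:
Computing each delay:
  i=0: min(2*2^0, 7) = 2
  i=1: min(2*2^1, 7) = 4
  i=2: min(2*2^2, 7) = 7
  i=3: min(2*2^3, 7) = 7
  i=4: min(2*2^4, 7) = 7
  i=5: min(2*2^5, 7) = 7
  i=6: min(2*2^6, 7) = 7
  i=7: min(2*2^7, 7) = 7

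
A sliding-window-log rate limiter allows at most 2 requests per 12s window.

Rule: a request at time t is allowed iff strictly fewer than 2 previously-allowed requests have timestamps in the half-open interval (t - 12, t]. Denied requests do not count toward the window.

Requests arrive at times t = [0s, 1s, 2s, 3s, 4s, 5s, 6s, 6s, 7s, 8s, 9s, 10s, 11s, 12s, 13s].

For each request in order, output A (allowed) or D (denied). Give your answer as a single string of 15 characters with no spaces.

Answer: AADDDDDDDDDDDAA

Derivation:
Tracking allowed requests in the window:
  req#1 t=0s: ALLOW
  req#2 t=1s: ALLOW
  req#3 t=2s: DENY
  req#4 t=3s: DENY
  req#5 t=4s: DENY
  req#6 t=5s: DENY
  req#7 t=6s: DENY
  req#8 t=6s: DENY
  req#9 t=7s: DENY
  req#10 t=8s: DENY
  req#11 t=9s: DENY
  req#12 t=10s: DENY
  req#13 t=11s: DENY
  req#14 t=12s: ALLOW
  req#15 t=13s: ALLOW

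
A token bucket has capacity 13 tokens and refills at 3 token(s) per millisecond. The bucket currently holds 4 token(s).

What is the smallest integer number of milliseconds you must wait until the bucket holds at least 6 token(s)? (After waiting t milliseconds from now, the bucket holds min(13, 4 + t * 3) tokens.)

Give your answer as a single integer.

Need 4 + t * 3 >= 6, so t >= 2/3.
Smallest integer t = ceil(2/3) = 1.

Answer: 1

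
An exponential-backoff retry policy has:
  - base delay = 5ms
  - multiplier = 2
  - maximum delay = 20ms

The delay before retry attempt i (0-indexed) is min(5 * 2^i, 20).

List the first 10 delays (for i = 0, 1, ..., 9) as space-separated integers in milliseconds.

Answer: 5 10 20 20 20 20 20 20 20 20

Derivation:
Computing each delay:
  i=0: min(5*2^0, 20) = 5
  i=1: min(5*2^1, 20) = 10
  i=2: min(5*2^2, 20) = 20
  i=3: min(5*2^3, 20) = 20
  i=4: min(5*2^4, 20) = 20
  i=5: min(5*2^5, 20) = 20
  i=6: min(5*2^6, 20) = 20
  i=7: min(5*2^7, 20) = 20
  i=8: min(5*2^8, 20) = 20
  i=9: min(5*2^9, 20) = 20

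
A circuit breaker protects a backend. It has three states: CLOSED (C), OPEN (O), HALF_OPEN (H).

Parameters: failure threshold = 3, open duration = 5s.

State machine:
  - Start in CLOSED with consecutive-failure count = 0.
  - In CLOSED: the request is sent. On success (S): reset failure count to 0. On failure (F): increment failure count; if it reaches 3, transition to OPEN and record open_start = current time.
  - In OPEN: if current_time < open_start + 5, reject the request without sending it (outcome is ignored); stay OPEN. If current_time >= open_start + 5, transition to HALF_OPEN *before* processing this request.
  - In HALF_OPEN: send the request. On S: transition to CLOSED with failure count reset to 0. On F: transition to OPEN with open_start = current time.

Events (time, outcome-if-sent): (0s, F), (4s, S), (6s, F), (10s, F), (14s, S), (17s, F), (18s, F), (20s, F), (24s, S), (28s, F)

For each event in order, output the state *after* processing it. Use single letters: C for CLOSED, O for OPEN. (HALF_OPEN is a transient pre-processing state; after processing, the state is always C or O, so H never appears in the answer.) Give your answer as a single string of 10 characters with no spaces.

Answer: CCCCCCCOOO

Derivation:
State after each event:
  event#1 t=0s outcome=F: state=CLOSED
  event#2 t=4s outcome=S: state=CLOSED
  event#3 t=6s outcome=F: state=CLOSED
  event#4 t=10s outcome=F: state=CLOSED
  event#5 t=14s outcome=S: state=CLOSED
  event#6 t=17s outcome=F: state=CLOSED
  event#7 t=18s outcome=F: state=CLOSED
  event#8 t=20s outcome=F: state=OPEN
  event#9 t=24s outcome=S: state=OPEN
  event#10 t=28s outcome=F: state=OPEN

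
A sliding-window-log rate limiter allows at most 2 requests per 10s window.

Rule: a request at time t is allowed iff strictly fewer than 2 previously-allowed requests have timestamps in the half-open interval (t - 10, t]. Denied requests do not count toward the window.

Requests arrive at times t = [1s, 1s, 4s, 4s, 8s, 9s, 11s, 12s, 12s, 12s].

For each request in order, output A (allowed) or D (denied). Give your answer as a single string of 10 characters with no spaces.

Tracking allowed requests in the window:
  req#1 t=1s: ALLOW
  req#2 t=1s: ALLOW
  req#3 t=4s: DENY
  req#4 t=4s: DENY
  req#5 t=8s: DENY
  req#6 t=9s: DENY
  req#7 t=11s: ALLOW
  req#8 t=12s: ALLOW
  req#9 t=12s: DENY
  req#10 t=12s: DENY

Answer: AADDDDAADD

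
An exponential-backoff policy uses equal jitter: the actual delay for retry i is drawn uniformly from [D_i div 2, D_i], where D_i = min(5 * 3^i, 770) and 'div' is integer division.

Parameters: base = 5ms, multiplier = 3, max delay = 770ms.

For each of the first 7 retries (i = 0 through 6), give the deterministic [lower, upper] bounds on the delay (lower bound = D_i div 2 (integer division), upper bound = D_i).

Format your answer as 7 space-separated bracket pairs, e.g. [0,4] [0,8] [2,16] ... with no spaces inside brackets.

Computing bounds per retry:
  i=0: D_i=min(5*3^0,770)=5, bounds=[2,5]
  i=1: D_i=min(5*3^1,770)=15, bounds=[7,15]
  i=2: D_i=min(5*3^2,770)=45, bounds=[22,45]
  i=3: D_i=min(5*3^3,770)=135, bounds=[67,135]
  i=4: D_i=min(5*3^4,770)=405, bounds=[202,405]
  i=5: D_i=min(5*3^5,770)=770, bounds=[385,770]
  i=6: D_i=min(5*3^6,770)=770, bounds=[385,770]

Answer: [2,5] [7,15] [22,45] [67,135] [202,405] [385,770] [385,770]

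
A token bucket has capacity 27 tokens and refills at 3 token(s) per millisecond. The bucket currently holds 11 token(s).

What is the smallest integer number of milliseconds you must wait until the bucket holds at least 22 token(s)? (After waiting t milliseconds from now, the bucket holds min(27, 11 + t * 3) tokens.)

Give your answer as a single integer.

Need 11 + t * 3 >= 22, so t >= 11/3.
Smallest integer t = ceil(11/3) = 4.

Answer: 4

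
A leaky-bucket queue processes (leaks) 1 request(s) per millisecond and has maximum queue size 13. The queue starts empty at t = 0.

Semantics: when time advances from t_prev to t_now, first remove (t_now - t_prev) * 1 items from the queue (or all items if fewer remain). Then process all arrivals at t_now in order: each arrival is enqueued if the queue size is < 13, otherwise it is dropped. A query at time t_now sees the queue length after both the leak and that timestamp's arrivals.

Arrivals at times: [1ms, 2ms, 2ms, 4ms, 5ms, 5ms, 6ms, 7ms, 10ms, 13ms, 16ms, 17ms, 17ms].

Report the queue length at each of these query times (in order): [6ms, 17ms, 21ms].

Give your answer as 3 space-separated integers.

Answer: 2 2 0

Derivation:
Queue lengths at query times:
  query t=6ms: backlog = 2
  query t=17ms: backlog = 2
  query t=21ms: backlog = 0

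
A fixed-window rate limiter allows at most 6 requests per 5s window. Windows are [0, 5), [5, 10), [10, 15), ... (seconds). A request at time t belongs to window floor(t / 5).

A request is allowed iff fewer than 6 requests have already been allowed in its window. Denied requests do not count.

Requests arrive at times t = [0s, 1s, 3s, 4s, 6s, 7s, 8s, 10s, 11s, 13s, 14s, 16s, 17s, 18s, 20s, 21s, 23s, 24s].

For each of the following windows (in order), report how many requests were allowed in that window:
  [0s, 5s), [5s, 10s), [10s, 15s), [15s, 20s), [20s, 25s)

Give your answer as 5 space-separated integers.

Answer: 4 3 4 3 4

Derivation:
Processing requests:
  req#1 t=0s (window 0): ALLOW
  req#2 t=1s (window 0): ALLOW
  req#3 t=3s (window 0): ALLOW
  req#4 t=4s (window 0): ALLOW
  req#5 t=6s (window 1): ALLOW
  req#6 t=7s (window 1): ALLOW
  req#7 t=8s (window 1): ALLOW
  req#8 t=10s (window 2): ALLOW
  req#9 t=11s (window 2): ALLOW
  req#10 t=13s (window 2): ALLOW
  req#11 t=14s (window 2): ALLOW
  req#12 t=16s (window 3): ALLOW
  req#13 t=17s (window 3): ALLOW
  req#14 t=18s (window 3): ALLOW
  req#15 t=20s (window 4): ALLOW
  req#16 t=21s (window 4): ALLOW
  req#17 t=23s (window 4): ALLOW
  req#18 t=24s (window 4): ALLOW

Allowed counts by window: 4 3 4 3 4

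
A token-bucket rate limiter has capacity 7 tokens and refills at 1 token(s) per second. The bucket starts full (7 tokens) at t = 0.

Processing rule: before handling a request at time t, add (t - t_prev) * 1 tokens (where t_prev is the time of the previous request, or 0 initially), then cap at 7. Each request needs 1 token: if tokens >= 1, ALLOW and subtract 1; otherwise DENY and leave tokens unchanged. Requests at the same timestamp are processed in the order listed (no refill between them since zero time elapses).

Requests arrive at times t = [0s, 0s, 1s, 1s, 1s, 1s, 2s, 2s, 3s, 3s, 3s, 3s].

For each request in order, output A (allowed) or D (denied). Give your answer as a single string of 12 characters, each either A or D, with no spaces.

Simulating step by step:
  req#1 t=0s: ALLOW
  req#2 t=0s: ALLOW
  req#3 t=1s: ALLOW
  req#4 t=1s: ALLOW
  req#5 t=1s: ALLOW
  req#6 t=1s: ALLOW
  req#7 t=2s: ALLOW
  req#8 t=2s: ALLOW
  req#9 t=3s: ALLOW
  req#10 t=3s: ALLOW
  req#11 t=3s: DENY
  req#12 t=3s: DENY

Answer: AAAAAAAAAADD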